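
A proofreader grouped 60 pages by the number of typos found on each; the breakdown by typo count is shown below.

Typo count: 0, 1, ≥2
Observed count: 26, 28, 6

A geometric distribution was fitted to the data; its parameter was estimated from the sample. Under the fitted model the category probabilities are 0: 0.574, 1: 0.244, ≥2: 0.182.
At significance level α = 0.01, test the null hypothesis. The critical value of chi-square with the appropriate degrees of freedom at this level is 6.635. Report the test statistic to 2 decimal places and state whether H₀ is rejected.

16.48; reject

Expected counts E_i = n·p_i: 60×0.574 = 34.44, 60×0.244 = 14.64, 60×0.182 = 10.92.
χ² = (26−34.44)²/34.44 + (28−14.64)²/14.64 + (6−10.92)²/10.92
   = 2.068 + 12.192 + 2.217
Sum = 16.48
df = 1. Since 16.48 > 6.635, we reject H₀.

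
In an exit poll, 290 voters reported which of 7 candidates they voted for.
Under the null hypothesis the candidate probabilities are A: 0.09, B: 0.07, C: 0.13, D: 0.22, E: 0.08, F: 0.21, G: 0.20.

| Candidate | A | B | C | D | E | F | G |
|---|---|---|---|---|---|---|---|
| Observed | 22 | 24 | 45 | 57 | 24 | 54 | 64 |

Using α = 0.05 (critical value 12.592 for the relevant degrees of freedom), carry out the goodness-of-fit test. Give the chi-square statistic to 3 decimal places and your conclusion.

Expected counts E_i = n·p_i: 290×0.09 = 26.1, 290×0.07 = 20.3, 290×0.13 = 37.7, 290×0.22 = 63.8, 290×0.08 = 23.2, 290×0.21 = 60.9, 290×0.20 = 58.
cat         O        E   (O−E)²/E
A          22     26.1     0.6441
B          24     20.3     0.6744
C          45     37.7     1.4135
D          57     63.8     0.7248
E          24     23.2     0.0276
F          54     60.9     0.7818
G          64       58     0.6207
Sum = 4.887
df = 6. Since 4.887 < 12.592, we do not reject H₀.

4.887; do not reject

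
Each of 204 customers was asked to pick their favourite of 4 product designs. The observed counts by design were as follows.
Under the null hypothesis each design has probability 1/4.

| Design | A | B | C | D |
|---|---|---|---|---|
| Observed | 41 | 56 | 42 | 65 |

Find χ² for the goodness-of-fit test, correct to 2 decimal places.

Under H₀ each category has probability 1/4, so each expected count is 204/4 = 51.
A: (41 − 51)²/51 = 100/51 = 1.961
B: (56 − 51)²/51 = 25/51 = 0.490
C: (42 − 51)²/51 = 81/51 = 1.588
D: (65 − 51)²/51 = 196/51 = 3.843
Sum = 7.88

7.88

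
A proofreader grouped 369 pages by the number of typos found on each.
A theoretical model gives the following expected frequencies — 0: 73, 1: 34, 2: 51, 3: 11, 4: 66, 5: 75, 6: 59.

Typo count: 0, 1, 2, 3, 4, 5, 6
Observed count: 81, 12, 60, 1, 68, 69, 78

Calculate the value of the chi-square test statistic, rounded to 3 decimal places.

χ² = (81−73)²/73 + (12−34)²/34 + (60−51)²/51 + (1−11)²/11 + (68−66)²/66 + (69−75)²/75 + (78−59)²/59
   = 0.8767 + 14.2353 + 1.5882 + 9.0909 + 0.0606 + 0.4800 + 6.1186
Sum = 32.450

32.450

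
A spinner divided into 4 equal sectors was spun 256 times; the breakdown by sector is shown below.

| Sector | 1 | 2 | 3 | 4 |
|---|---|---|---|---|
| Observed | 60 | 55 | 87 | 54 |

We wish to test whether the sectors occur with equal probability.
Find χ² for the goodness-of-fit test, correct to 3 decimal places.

11.344

Expected count for each of the 4 categories: 256/4 = 64.
cat         O        E   (O−E)²/E
1          60       64     0.2500
2          55       64     1.2656
3          87       64     8.2656
4          54       64     1.5625
Sum = 11.344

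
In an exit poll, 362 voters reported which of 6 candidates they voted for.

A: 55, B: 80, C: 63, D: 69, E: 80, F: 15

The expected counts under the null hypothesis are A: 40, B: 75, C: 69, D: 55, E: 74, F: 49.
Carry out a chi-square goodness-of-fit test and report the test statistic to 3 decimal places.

34.122

χ² = (55−40)²/40 + (80−75)²/75 + (63−69)²/69 + (69−55)²/55 + (80−74)²/74 + (15−49)²/49
   = 5.6250 + 0.3333 + 0.5217 + 3.5636 + 0.4865 + 23.5918
Sum = 34.122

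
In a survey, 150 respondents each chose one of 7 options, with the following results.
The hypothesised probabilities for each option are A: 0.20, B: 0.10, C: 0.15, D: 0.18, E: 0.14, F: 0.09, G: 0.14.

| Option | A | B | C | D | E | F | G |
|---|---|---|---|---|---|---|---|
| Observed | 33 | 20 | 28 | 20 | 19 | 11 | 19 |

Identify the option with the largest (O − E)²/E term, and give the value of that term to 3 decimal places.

D, 1.815

Expected counts E_i = n·p_i: 150×0.20 = 30, 150×0.10 = 15, 150×0.15 = 22.5, 150×0.18 = 27, 150×0.14 = 21, 150×0.09 = 13.5, 150×0.14 = 21.
A: (33 − 30)²/30 = 9/30 = 0.3000
B: (20 − 15)²/15 = 25/15 = 1.6667
C: (28 − 22.5)²/22.5 = 30.25/22.5 = 1.3444
D: (20 − 27)²/27 = 49/27 = 1.8148
E: (19 − 21)²/21 = 4/21 = 0.1905
F: (11 − 13.5)²/13.5 = 6.25/13.5 = 0.4630
G: (19 − 21)²/21 = 4/21 = 0.1905
The largest term is for D: 1.815.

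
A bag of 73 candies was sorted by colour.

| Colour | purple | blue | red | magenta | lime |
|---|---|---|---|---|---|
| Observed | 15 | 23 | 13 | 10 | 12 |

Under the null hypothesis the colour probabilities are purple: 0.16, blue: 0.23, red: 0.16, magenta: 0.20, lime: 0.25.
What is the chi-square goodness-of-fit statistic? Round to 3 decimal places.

Expected counts E_i = n·p_i: 73×0.16 = 11.68, 73×0.23 = 16.79, 73×0.16 = 11.68, 73×0.20 = 14.6, 73×0.25 = 18.25.
χ² = (15−11.68)²/11.68 + (23−16.79)²/16.79 + (13−11.68)²/11.68 + (10−14.6)²/14.6 + (12−18.25)²/18.25
   = 0.9437 + 2.2968 + 0.1492 + 1.4493 + 2.1404
Sum = 6.979

6.979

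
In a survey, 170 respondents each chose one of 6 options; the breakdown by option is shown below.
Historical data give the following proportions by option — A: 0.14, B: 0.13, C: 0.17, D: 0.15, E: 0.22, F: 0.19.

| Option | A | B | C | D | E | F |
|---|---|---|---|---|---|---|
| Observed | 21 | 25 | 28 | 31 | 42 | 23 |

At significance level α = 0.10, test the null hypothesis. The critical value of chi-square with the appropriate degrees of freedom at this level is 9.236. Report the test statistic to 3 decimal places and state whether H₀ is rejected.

5.168; do not reject

Expected counts E_i = n·p_i: 170×0.14 = 23.8, 170×0.13 = 22.1, 170×0.17 = 28.9, 170×0.15 = 25.5, 170×0.22 = 37.4, 170×0.19 = 32.3.
A: (21 − 23.8)²/23.8 = 7.84/23.8 = 0.3294
B: (25 − 22.1)²/22.1 = 8.41/22.1 = 0.3805
C: (28 − 28.9)²/28.9 = 0.81/28.9 = 0.0280
D: (31 − 25.5)²/25.5 = 30.25/25.5 = 1.1863
E: (42 − 37.4)²/37.4 = 21.16/37.4 = 0.5658
F: (23 − 32.3)²/32.3 = 86.49/32.3 = 2.6777
Sum = 5.168
df = 5. Since 5.168 < 9.236, we do not reject H₀.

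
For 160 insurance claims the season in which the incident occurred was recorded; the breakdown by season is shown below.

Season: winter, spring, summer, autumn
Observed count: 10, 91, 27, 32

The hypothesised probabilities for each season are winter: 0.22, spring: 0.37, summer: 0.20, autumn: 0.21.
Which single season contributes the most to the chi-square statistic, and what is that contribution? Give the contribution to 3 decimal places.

winter, 18.041

Expected counts E_i = n·p_i: 160×0.22 = 35.2, 160×0.37 = 59.2, 160×0.20 = 32, 160×0.21 = 33.6.
cat         O        E   (O−E)²/E
winter     10     35.2    18.0409
spring     91     59.2    17.0818
summer     27       32     0.7813
autumn     32     33.6     0.0762
The largest term is for winter: 18.041.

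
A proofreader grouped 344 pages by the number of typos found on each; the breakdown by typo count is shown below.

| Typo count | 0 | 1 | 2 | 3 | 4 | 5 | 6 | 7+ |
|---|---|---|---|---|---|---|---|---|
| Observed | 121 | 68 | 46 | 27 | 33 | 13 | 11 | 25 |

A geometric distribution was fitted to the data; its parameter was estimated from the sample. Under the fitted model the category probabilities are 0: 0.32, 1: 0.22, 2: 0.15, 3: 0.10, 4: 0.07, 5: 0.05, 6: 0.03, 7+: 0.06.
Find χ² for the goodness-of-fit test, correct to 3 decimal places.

9.358

Expected counts E_i = n·p_i: 344×0.32 = 110.08, 344×0.22 = 75.68, 344×0.15 = 51.6, 344×0.10 = 34.4, 344×0.07 = 24.08, 344×0.05 = 17.2, 344×0.03 = 10.32, 344×0.06 = 20.64.
χ² = (121−110.08)²/110.08 + (68−75.68)²/75.68 + (46−51.6)²/51.6 + (27−34.4)²/34.4 + (33−24.08)²/24.08 + (13−17.2)²/17.2 + (11−10.32)²/10.32 + (25−20.64)²/20.64
   = 1.0833 + 0.7794 + 0.6078 + 1.5919 + 3.3043 + 1.0256 + 0.0448 + 0.9210
Sum = 9.358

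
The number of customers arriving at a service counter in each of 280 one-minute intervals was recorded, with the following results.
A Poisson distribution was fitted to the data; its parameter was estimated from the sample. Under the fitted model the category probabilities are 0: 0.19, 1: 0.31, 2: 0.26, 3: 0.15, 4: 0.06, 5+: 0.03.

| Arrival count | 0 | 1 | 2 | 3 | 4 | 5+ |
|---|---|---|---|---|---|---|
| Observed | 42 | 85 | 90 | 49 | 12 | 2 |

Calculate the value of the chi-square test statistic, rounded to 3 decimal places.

Expected counts E_i = n·p_i: 280×0.19 = 53.2, 280×0.31 = 86.8, 280×0.26 = 72.8, 280×0.15 = 42, 280×0.06 = 16.8, 280×0.03 = 8.4.
0: (42 − 53.2)²/53.2 = 125.44/53.2 = 2.3579
1: (85 − 86.8)²/86.8 = 3.24/86.8 = 0.0373
2: (90 − 72.8)²/72.8 = 295.84/72.8 = 4.0637
3: (49 − 42)²/42 = 49/42 = 1.1667
4: (12 − 16.8)²/16.8 = 23.04/16.8 = 1.3714
5+: (2 − 8.4)²/8.4 = 40.96/8.4 = 4.8762
Sum = 13.873

13.873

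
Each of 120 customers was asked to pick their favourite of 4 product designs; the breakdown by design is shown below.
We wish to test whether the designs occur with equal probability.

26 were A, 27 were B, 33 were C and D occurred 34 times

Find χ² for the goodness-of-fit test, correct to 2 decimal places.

Under H₀ each category has probability 1/4, so each expected count is 120/4 = 30.
cat         O        E   (O−E)²/E
A          26       30      0.533
B          27       30      0.300
C          33       30      0.300
D          34       30      0.533
Sum = 1.67

1.67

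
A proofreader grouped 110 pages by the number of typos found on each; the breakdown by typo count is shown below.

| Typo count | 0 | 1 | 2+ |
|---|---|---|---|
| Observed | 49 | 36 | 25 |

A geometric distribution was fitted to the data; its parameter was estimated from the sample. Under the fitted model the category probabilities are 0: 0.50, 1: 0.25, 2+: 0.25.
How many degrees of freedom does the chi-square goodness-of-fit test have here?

There are k = 3 categories and 1 parameter estimated from the data, so df = 3 − 1 − 1 = 1.

1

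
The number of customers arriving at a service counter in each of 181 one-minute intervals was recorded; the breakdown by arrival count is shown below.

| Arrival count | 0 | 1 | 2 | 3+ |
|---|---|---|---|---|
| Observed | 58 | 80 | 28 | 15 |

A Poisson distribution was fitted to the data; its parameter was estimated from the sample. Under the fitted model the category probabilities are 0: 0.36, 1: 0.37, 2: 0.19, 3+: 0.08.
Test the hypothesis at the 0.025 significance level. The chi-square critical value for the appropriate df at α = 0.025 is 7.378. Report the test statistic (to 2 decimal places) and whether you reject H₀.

4.53; do not reject

Expected counts E_i = n·p_i: 181×0.36 = 65.16, 181×0.37 = 66.97, 181×0.19 = 34.39, 181×0.08 = 14.48.
cat         O        E   (O−E)²/E
0          58    65.16      0.787
1          80    66.97      2.535
2          28    34.39      1.187
3+         15    14.48      0.019
Sum = 4.53
df = 2. Since 4.53 < 7.378, we do not reject H₀.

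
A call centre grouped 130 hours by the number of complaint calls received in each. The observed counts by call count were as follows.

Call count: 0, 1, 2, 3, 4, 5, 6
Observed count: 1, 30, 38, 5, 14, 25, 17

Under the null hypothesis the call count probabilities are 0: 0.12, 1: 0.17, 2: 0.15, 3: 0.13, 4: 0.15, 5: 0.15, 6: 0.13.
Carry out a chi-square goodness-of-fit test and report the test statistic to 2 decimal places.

45.52

Expected counts E_i = n·p_i: 130×0.12 = 15.6, 130×0.17 = 22.1, 130×0.15 = 19.5, 130×0.13 = 16.9, 130×0.15 = 19.5, 130×0.15 = 19.5, 130×0.13 = 16.9.
cat         O        E   (O−E)²/E
0           1     15.6     13.664
1          30     22.1      2.824
2          38     19.5     17.551
3           5     16.9      8.379
4          14     19.5      1.551
5          25     19.5      1.551
6          17     16.9      0.001
Sum = 45.52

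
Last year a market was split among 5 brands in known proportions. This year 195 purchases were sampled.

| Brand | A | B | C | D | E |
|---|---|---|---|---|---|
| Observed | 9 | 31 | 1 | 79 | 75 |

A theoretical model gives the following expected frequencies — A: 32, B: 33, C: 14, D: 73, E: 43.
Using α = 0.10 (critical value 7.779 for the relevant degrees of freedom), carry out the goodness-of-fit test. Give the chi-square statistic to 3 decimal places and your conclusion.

53.031; reject

A: (9 − 32)²/32 = 529/32 = 16.5313
B: (31 − 33)²/33 = 4/33 = 0.1212
C: (1 − 14)²/14 = 169/14 = 12.0714
D: (79 − 73)²/73 = 36/73 = 0.4932
E: (75 − 43)²/43 = 1024/43 = 23.8140
Sum = 53.031
df = 4. Since 53.031 > 7.779, we reject H₀.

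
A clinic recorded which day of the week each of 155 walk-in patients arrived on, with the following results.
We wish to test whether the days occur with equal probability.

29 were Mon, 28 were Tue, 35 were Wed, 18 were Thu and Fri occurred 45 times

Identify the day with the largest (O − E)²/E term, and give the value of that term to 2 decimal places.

Expected count for each of the 5 categories: 155/5 = 31.
Mon: (29 − 31)²/31 = 4/31 = 0.129
Tue: (28 − 31)²/31 = 9/31 = 0.290
Wed: (35 − 31)²/31 = 16/31 = 0.516
Thu: (18 − 31)²/31 = 169/31 = 5.452
Fri: (45 − 31)²/31 = 196/31 = 6.323
The largest term is for Fri: 6.32.

Fri, 6.32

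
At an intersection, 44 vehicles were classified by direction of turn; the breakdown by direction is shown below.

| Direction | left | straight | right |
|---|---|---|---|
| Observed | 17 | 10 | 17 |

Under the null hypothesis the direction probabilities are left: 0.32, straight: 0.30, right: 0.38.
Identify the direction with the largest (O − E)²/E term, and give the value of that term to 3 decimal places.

straight, 0.776

Expected counts E_i = n·p_i: 44×0.32 = 14.08, 44×0.30 = 13.2, 44×0.38 = 16.72.
cat           O        E   (O−E)²/E
left         17    14.08     0.6056
straight     10     13.2     0.7758
right        17    16.72     0.0047
The largest term is for straight: 0.776.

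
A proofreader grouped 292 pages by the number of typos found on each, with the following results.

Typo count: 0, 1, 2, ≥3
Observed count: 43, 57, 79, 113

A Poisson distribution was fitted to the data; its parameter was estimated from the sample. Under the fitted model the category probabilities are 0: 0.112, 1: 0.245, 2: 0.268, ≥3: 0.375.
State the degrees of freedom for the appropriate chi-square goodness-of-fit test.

There are k = 4 categories and 1 parameter estimated from the data, so df = 4 − 1 − 1 = 2.

2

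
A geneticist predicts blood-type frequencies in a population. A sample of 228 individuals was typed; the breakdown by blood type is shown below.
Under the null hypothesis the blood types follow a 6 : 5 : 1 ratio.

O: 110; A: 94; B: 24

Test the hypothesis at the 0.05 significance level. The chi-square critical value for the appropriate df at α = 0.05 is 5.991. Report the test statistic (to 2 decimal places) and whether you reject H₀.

Ratio total = 12. Expected counts: 228×6/12 = 114, 228×5/12 = 95, 228×1/12 = 19.
O: (110 − 114)²/114 = 16/114 = 0.140
A: (94 − 95)²/95 = 1/95 = 0.011
B: (24 − 19)²/19 = 25/19 = 1.316
Sum = 1.47
df = 2. Since 1.47 < 5.991, we do not reject H₀.

1.47; do not reject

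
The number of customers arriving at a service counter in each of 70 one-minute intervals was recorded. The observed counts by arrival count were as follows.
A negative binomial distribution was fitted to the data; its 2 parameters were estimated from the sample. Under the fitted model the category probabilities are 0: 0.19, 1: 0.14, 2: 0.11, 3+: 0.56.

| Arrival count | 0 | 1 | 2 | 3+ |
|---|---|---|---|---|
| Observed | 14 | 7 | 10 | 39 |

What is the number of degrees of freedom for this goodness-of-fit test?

There are k = 4 categories and 2 parameters estimated from the data, so df = 4 − 1 − 2 = 1.

1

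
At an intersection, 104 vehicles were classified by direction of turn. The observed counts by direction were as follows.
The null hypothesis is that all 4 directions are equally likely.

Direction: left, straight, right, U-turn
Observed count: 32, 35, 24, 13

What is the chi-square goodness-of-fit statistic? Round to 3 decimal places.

11.154

Under H₀ each category has probability 1/4, so each expected count is 104/4 = 26.
cat           O        E   (O−E)²/E
left         32       26     1.3846
straight     35       26     3.1154
right        24       26     0.1538
U-turn       13       26     6.5000
Sum = 11.154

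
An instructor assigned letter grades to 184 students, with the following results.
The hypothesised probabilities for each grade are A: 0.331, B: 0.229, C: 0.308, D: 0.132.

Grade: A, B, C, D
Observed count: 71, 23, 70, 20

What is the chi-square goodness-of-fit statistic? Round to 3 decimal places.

Expected counts E_i = n·p_i: 184×0.331 = 60.904, 184×0.229 = 42.136, 184×0.308 = 56.672, 184×0.132 = 24.288.
cat         O        E   (O−E)²/E
A          71   60.904     1.6736
B          23   42.136     8.6906
C          70   56.672     3.1345
D          20   24.288     0.7570
Sum = 14.256

14.256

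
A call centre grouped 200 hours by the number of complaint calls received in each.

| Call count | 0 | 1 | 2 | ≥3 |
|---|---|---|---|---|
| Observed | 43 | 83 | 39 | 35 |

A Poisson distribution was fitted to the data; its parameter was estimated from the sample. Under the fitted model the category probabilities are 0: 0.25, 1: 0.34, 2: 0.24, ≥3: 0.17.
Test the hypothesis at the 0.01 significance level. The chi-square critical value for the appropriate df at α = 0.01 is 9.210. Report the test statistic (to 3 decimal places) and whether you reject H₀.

6.006; do not reject

Expected counts E_i = n·p_i: 200×0.25 = 50, 200×0.34 = 68, 200×0.24 = 48, 200×0.17 = 34.
cat         O        E   (O−E)²/E
0          43       50     0.9800
1          83       68     3.3088
2          39       48     1.6875
≥3         35       34     0.0294
Sum = 6.006
df = 2. Since 6.006 < 9.210, we do not reject H₀.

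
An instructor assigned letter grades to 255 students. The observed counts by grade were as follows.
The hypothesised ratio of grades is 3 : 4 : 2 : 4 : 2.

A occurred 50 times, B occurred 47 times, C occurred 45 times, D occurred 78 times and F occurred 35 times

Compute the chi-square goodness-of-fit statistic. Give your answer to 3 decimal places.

11.564

Ratio total = 15. Expected counts: 255×3/15 = 51, 255×4/15 = 68, 255×2/15 = 34, 255×4/15 = 68, 255×2/15 = 34.
cat         O        E   (O−E)²/E
A          50       51     0.0196
B          47       68     6.4853
C          45       34     3.5588
D          78       68     1.4706
F          35       34     0.0294
Sum = 11.564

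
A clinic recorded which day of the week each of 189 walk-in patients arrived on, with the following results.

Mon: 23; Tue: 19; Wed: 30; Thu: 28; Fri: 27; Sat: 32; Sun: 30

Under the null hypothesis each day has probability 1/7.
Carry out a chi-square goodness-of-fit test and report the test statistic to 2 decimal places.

4.59

Expected count for each of the 7 categories: 189/7 = 27.
χ² = (23−27)²/27 + (19−27)²/27 + (30−27)²/27 + (28−27)²/27 + (27−27)²/27 + (32−27)²/27 + (30−27)²/27
   = 0.593 + 2.370 + 0.333 + 0.037 + 0.000 + 0.926 + 0.333
Sum = 4.59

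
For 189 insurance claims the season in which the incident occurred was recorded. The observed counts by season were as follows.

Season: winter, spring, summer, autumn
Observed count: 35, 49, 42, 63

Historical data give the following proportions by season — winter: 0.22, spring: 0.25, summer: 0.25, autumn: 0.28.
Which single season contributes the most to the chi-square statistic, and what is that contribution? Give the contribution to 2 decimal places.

Expected counts E_i = n·p_i: 189×0.22 = 41.58, 189×0.25 = 47.25, 189×0.25 = 47.25, 189×0.28 = 52.92.
χ² = (35−41.58)²/41.58 + (49−47.25)²/47.25 + (42−47.25)²/47.25 + (63−52.92)²/52.92
   = 1.041 + 0.065 + 0.583 + 1.920
The largest term is for autumn: 1.92.

autumn, 1.92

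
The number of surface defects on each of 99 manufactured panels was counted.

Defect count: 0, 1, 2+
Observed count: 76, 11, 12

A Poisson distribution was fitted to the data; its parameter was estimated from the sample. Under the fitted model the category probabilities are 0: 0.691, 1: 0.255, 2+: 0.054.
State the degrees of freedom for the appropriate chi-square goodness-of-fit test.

1

There are k = 3 categories and 1 parameter estimated from the data, so df = 3 − 1 − 1 = 1.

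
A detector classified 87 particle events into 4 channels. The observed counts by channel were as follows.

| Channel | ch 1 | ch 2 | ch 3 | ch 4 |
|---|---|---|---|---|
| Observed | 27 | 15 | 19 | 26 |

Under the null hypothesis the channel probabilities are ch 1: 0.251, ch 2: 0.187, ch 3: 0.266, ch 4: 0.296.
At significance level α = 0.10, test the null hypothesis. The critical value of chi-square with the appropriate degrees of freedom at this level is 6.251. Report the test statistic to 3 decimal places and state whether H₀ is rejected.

2.063; do not reject

Expected counts E_i = n·p_i: 87×0.251 = 21.837, 87×0.187 = 16.269, 87×0.266 = 23.142, 87×0.296 = 25.752.
χ² = (27−21.837)²/21.837 + (15−16.269)²/16.269 + (19−23.142)²/23.142 + (26−25.752)²/25.752
   = 1.2207 + 0.0990 + 0.7413 + 0.0024
Sum = 2.063
df = 3. Since 2.063 < 6.251, we do not reject H₀.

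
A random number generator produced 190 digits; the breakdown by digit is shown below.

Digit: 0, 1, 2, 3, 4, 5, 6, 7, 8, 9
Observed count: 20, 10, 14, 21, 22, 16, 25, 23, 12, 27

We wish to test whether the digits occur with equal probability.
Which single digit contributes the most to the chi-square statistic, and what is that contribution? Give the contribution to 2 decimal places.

Under H₀ each category has probability 1/10, so each expected count is 190/10 = 19.
cat         O        E   (O−E)²/E
0          20       19      0.053
1          10       19      4.263
2          14       19      1.316
3          21       19      0.211
4          22       19      0.474
5          16       19      0.474
6          25       19      1.895
7          23       19      0.842
8          12       19      2.579
9          27       19      3.368
The largest term is for 1: 4.26.

1, 4.26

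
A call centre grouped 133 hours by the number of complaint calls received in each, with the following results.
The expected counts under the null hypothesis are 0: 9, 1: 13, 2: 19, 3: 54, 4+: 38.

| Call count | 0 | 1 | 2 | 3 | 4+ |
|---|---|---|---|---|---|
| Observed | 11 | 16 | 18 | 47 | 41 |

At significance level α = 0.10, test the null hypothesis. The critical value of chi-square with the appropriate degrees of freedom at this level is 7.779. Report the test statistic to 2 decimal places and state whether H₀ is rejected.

2.33; do not reject

cat         O        E   (O−E)²/E
0          11        9      0.444
1          16       13      0.692
2          18       19      0.053
3          47       54      0.907
4+         41       38      0.237
Sum = 2.33
df = 4. Since 2.33 < 7.779, we do not reject H₀.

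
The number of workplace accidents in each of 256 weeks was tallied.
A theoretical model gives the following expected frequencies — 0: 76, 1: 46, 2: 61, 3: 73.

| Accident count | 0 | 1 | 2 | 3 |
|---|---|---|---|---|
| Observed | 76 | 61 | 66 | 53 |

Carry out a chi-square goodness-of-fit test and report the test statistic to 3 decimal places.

0: (76 − 76)²/76 = 0/76 = 0.0000
1: (61 − 46)²/46 = 225/46 = 4.8913
2: (66 − 61)²/61 = 25/61 = 0.4098
3: (53 − 73)²/73 = 400/73 = 5.4795
Sum = 10.781

10.781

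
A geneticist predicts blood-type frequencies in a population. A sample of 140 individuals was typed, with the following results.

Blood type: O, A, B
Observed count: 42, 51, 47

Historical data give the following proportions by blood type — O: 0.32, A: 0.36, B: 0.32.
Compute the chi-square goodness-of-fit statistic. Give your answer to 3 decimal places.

Expected counts E_i = n·p_i: 140×0.32 = 44.8, 140×0.36 = 50.4, 140×0.32 = 44.8.
χ² = (42−44.8)²/44.8 + (51−50.4)²/50.4 + (47−44.8)²/44.8
   = 0.1750 + 0.0071 + 0.1080
Sum = 0.290

0.290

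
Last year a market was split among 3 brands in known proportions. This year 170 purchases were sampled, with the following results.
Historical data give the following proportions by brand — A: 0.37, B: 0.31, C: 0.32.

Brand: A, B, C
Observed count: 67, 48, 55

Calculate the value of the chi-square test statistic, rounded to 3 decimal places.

Expected counts E_i = n·p_i: 170×0.37 = 62.9, 170×0.31 = 52.7, 170×0.32 = 54.4.
χ² = (67−62.9)²/62.9 + (48−52.7)²/52.7 + (55−54.4)²/54.4
   = 0.2672 + 0.4192 + 0.0066
Sum = 0.693

0.693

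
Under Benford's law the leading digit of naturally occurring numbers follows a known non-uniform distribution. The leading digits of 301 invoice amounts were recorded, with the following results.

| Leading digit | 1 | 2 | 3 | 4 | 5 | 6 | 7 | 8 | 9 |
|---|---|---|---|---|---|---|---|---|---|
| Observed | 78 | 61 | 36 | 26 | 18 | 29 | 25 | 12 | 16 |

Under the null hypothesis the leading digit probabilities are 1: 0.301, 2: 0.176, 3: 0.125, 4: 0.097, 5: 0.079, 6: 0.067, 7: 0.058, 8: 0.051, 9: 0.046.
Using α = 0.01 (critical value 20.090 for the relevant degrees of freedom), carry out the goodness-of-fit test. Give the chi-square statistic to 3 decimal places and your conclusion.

12.986; do not reject

Expected counts E_i = n·p_i: 301×0.301 = 90.601, 301×0.176 = 52.976, 301×0.125 = 37.625, 301×0.097 = 29.197, 301×0.079 = 23.779, 301×0.067 = 20.167, 301×0.058 = 17.458, 301×0.051 = 15.351, 301×0.046 = 13.846.
cat         O        E   (O−E)²/E
1          78   90.601     1.7526
2          61   52.976     1.2154
3          36   37.625     0.0702
4          26   29.197     0.3501
5          18   23.779     1.4045
6          29   20.167     3.8688
7          25   17.458     3.2582
8          12   15.351     0.7315
9          16   13.846     0.3351
Sum = 12.986
df = 8. Since 12.986 < 20.090, we do not reject H₀.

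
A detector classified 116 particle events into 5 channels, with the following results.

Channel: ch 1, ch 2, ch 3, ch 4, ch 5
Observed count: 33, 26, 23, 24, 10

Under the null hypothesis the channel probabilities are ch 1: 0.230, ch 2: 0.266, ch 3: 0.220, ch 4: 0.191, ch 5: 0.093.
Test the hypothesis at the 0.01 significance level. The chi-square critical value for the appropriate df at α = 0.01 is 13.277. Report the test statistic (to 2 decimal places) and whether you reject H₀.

Expected counts E_i = n·p_i: 116×0.230 = 26.68, 116×0.266 = 30.856, 116×0.220 = 25.52, 116×0.191 = 22.156, 116×0.093 = 10.788.
cat         O        E   (O−E)²/E
ch 1       33    26.68      1.497
ch 2       26   30.856      0.764
ch 3       23    25.52      0.249
ch 4       24   22.156      0.153
ch 5       10   10.788      0.058
Sum = 2.72
df = 4. Since 2.72 < 13.277, we do not reject H₀.

2.72; do not reject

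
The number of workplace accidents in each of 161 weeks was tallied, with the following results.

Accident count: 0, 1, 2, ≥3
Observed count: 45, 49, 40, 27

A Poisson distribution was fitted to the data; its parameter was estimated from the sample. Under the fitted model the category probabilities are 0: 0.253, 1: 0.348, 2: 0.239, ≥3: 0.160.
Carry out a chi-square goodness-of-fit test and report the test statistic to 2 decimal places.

Expected counts E_i = n·p_i: 161×0.253 = 40.733, 161×0.348 = 56.028, 161×0.239 = 38.479, 161×0.160 = 25.76.
cat         O        E   (O−E)²/E
0          45   40.733      0.447
1          49   56.028      0.882
2          40   38.479      0.060
≥3         27    25.76      0.060
Sum = 1.45

1.45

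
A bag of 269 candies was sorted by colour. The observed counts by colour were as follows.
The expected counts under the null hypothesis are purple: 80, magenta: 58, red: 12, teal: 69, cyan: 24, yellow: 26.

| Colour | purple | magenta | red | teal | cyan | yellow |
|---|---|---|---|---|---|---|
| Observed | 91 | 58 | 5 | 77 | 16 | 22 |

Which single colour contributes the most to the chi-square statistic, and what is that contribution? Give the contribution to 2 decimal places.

cat          O        E   (O−E)²/E
purple      91       80      1.513
magenta     58       58      0.000
red          5       12      4.083
teal        77       69      0.928
cyan        16       24      2.667
yellow      22       26      0.615
The largest term is for red: 4.08.

red, 4.08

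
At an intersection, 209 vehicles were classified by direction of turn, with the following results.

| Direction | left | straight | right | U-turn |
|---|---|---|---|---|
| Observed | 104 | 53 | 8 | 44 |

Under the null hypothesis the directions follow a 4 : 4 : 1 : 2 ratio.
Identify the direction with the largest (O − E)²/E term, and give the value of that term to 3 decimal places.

Ratio total = 11. Expected counts: 209×4/11 = 76, 209×4/11 = 76, 209×1/11 = 19, 209×2/11 = 38.
cat           O        E   (O−E)²/E
left        104       76    10.3158
straight     53       76     6.9605
right         8       19     6.3684
U-turn       44       38     0.9474
The largest term is for left: 10.316.

left, 10.316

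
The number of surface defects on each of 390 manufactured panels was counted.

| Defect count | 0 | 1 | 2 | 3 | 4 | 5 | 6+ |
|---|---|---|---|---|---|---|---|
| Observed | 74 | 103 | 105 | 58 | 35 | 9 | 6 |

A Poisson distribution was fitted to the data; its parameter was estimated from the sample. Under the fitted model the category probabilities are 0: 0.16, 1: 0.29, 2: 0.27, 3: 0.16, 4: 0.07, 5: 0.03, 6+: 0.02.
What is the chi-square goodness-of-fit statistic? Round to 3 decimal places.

6.580

Expected counts E_i = n·p_i: 390×0.16 = 62.4, 390×0.29 = 113.1, 390×0.27 = 105.3, 390×0.16 = 62.4, 390×0.07 = 27.3, 390×0.03 = 11.7, 390×0.02 = 7.8.
cat         O        E   (O−E)²/E
0          74     62.4     2.1564
1         103    113.1     0.9019
2         105    105.3     0.0009
3          58     62.4     0.3103
4          35     27.3     2.1718
5           9     11.7     0.6231
6+          6      7.8     0.4154
Sum = 6.580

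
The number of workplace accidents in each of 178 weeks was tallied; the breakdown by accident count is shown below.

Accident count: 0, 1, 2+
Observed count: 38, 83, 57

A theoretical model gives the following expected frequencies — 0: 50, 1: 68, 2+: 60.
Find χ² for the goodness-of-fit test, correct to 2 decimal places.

6.34

χ² = (38−50)²/50 + (83−68)²/68 + (57−60)²/60
   = 2.880 + 3.309 + 0.150
Sum = 6.34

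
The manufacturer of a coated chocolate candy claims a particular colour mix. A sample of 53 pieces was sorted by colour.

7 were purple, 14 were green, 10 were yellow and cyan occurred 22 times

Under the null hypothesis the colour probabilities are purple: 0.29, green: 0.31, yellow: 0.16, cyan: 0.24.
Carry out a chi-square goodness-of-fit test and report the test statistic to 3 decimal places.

Expected counts E_i = n·p_i: 53×0.29 = 15.37, 53×0.31 = 16.43, 53×0.16 = 8.48, 53×0.24 = 12.72.
χ² = (7−15.37)²/15.37 + (14−16.43)²/16.43 + (10−8.48)²/8.48 + (22−12.72)²/12.72
   = 4.5580 + 0.3594 + 0.2725 + 6.7703
Sum = 11.960

11.960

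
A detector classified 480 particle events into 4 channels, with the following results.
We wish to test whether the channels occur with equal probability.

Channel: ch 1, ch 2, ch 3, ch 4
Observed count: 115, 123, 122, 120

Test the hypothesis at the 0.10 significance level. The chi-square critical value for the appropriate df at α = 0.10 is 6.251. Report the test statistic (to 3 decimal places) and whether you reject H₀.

Expected count for each of the 4 categories: 480/4 = 120.
cat         O        E   (O−E)²/E
ch 1      115      120     0.2083
ch 2      123      120     0.0750
ch 3      122      120     0.0333
ch 4      120      120     0.0000
Sum = 0.317
df = 3. Since 0.317 < 6.251, we do not reject H₀.

0.317; do not reject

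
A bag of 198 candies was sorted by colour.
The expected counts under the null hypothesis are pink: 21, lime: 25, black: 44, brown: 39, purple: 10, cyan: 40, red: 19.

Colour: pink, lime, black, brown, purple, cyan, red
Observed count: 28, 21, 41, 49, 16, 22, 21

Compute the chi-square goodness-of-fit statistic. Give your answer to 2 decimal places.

pink: (28 − 21)²/21 = 49/21 = 2.333
lime: (21 − 25)²/25 = 16/25 = 0.640
black: (41 − 44)²/44 = 9/44 = 0.205
brown: (49 − 39)²/39 = 100/39 = 2.564
purple: (16 − 10)²/10 = 36/10 = 3.600
cyan: (22 − 40)²/40 = 324/40 = 8.100
red: (21 − 19)²/19 = 4/19 = 0.211
Sum = 17.65

17.65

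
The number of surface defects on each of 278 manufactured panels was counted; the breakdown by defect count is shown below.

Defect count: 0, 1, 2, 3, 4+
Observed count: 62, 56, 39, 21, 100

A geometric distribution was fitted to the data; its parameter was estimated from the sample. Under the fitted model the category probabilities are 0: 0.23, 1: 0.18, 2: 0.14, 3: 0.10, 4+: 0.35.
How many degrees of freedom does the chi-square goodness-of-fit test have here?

There are k = 5 categories and 1 parameter estimated from the data, so df = 5 − 1 − 1 = 3.

3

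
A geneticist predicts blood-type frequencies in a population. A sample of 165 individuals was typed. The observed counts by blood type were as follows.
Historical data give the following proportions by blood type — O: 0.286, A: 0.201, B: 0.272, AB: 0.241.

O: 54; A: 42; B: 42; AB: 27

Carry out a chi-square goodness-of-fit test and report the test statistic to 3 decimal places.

Expected counts E_i = n·p_i: 165×0.286 = 47.19, 165×0.201 = 33.165, 165×0.272 = 44.88, 165×0.241 = 39.765.
cat         O        E   (O−E)²/E
O          54    47.19     0.9828
A          42   33.165     2.3536
B          42    44.88     0.1848
AB         27   39.765     4.0977
Sum = 7.619

7.619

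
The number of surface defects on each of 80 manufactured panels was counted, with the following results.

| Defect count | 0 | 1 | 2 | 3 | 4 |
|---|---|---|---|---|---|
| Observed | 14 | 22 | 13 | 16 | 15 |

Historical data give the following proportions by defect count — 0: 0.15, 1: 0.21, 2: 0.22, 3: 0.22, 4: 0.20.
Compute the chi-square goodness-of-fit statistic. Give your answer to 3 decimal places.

3.353

Expected counts E_i = n·p_i: 80×0.15 = 12, 80×0.21 = 16.8, 80×0.22 = 17.6, 80×0.22 = 17.6, 80×0.20 = 16.
cat         O        E   (O−E)²/E
0          14       12     0.3333
1          22     16.8     1.6095
2          13     17.6     1.2023
3          16     17.6     0.1455
4          15       16     0.0625
Sum = 3.353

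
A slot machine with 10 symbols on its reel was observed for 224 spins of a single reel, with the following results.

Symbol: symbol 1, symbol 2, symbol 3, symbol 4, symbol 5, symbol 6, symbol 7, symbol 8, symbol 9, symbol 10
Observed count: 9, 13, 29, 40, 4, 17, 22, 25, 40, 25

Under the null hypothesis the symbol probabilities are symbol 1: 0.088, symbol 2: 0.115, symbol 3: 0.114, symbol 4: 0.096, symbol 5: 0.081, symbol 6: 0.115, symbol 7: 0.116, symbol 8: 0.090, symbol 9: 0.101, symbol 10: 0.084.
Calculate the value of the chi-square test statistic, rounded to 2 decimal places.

59.68

Expected counts E_i = n·p_i: 224×0.088 = 19.712, 224×0.115 = 25.76, 224×0.114 = 25.536, 224×0.096 = 21.504, 224×0.081 = 18.144, 224×0.115 = 25.76, 224×0.116 = 25.984, 224×0.090 = 20.16, 224×0.101 = 22.624, 224×0.084 = 18.816.
χ² = (9−19.712)²/19.712 + (13−25.76)²/25.76 + (29−25.536)²/25.536 + (40−21.504)²/21.504 + (4−18.144)²/18.144 + (17−25.76)²/25.76 + (22−25.984)²/25.984 + (25−20.16)²/20.16 + (40−22.624)²/22.624 + (25−18.816)²/18.816
   = 5.821 + 6.321 + 0.470 + 15.909 + 11.026 + 2.979 + 0.611 + 1.162 + 13.345 + 2.032
Sum = 59.68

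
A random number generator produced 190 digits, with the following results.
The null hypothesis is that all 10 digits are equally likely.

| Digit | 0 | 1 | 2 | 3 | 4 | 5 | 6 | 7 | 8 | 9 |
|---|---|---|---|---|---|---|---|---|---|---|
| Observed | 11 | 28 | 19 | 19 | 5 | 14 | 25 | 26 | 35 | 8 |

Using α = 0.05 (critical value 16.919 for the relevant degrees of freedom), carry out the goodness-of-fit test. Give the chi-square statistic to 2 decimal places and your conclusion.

Expected count for each of the 10 categories: 190/10 = 19.
cat         O        E   (O−E)²/E
0          11       19      3.368
1          28       19      4.263
2          19       19      0.000
3          19       19      0.000
4           5       19     10.316
5          14       19      1.316
6          25       19      1.895
7          26       19      2.579
8          35       19     13.474
9           8       19      6.368
Sum = 43.58
df = 9. Since 43.58 > 16.919, we reject H₀.

43.58; reject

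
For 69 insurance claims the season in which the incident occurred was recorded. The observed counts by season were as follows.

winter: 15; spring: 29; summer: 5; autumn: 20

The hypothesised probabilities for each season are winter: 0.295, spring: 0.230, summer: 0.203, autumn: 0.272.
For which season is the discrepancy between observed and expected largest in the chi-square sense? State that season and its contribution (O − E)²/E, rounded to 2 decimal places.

spring, 10.86

Expected counts E_i = n·p_i: 69×0.295 = 20.355, 69×0.230 = 15.87, 69×0.203 = 14.007, 69×0.272 = 18.768.
χ² = (15−20.355)²/20.355 + (29−15.87)²/15.87 + (5−14.007)²/14.007 + (20−18.768)²/18.768
   = 1.409 + 10.863 + 5.792 + 0.081
The largest term is for spring: 10.86.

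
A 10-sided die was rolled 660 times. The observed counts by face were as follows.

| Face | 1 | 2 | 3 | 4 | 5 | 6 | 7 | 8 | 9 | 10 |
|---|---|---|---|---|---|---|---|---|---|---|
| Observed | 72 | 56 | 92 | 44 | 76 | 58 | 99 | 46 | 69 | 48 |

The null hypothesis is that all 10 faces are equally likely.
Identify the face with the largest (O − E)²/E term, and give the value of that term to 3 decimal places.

Under H₀ each category has probability 1/10, so each expected count is 660/10 = 66.
1: (72 − 66)²/66 = 36/66 = 0.5455
2: (56 − 66)²/66 = 100/66 = 1.5152
3: (92 − 66)²/66 = 676/66 = 10.2424
4: (44 − 66)²/66 = 484/66 = 7.3333
5: (76 − 66)²/66 = 100/66 = 1.5152
6: (58 − 66)²/66 = 64/66 = 0.9697
7: (99 − 66)²/66 = 1089/66 = 16.5000
8: (46 − 66)²/66 = 400/66 = 6.0606
9: (69 − 66)²/66 = 9/66 = 0.1364
10: (48 − 66)²/66 = 324/66 = 4.9091
The largest term is for 7: 16.500.

7, 16.500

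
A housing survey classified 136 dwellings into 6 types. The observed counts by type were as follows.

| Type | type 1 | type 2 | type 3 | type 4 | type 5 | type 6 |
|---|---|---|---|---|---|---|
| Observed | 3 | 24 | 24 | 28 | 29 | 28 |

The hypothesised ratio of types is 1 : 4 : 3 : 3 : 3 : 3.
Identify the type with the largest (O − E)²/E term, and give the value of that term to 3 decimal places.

Ratio total = 17. Expected counts: 136×1/17 = 8, 136×4/17 = 32, 136×3/17 = 24, 136×3/17 = 24, 136×3/17 = 24, 136×3/17 = 24.
cat         O        E   (O−E)²/E
type 1      3        8     3.1250
type 2     24       32     2.0000
type 3     24       24     0.0000
type 4     28       24     0.6667
type 5     29       24     1.0417
type 6     28       24     0.6667
The largest term is for type 1: 3.125.

type 1, 3.125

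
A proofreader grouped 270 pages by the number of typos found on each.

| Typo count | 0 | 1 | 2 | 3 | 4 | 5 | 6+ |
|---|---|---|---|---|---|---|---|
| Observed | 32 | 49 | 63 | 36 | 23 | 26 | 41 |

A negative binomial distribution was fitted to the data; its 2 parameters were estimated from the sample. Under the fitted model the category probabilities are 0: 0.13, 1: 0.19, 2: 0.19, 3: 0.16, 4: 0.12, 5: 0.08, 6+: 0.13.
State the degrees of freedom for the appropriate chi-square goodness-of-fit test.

There are k = 7 categories and 2 parameters estimated from the data, so df = 7 − 1 − 2 = 4.

4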